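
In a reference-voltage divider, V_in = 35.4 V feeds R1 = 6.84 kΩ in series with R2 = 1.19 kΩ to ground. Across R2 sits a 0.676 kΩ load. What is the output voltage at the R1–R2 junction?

V_out ≈ 2.10 V

First combine the lower leg with the load: R2 ‖ R_L = 0.4311 kΩ.
Then V_out = V_in · R2'/(R1 + R2') = 35.4 × 0.4311/7.271 = 2.099 V.
(Unloaded it would be 5.25 V; the load pulls it down.)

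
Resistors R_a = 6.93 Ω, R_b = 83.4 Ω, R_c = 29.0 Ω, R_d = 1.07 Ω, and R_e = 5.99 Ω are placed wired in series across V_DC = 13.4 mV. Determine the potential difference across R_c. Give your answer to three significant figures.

Series total: ΣR = 6.93 + 83.4 + 29.0 + 1.07 + 5.99 = 126.4 Ω.
Voltage divider: V = V_DC · (29.00 / 126.4) = 13.4 × 0.2294 = 3.075 mV.

V ≈ 3.07 mV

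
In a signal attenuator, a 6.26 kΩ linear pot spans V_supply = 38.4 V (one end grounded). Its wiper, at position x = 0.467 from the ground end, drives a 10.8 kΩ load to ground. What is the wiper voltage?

V_out ≈ 15.7 V

Lower segment x·R_p = 2.923 kΩ; upper segment (1−x)·R_p = 3.337 kΩ.
R_L loads the lower segment: effective lower R = 2.301 kΩ.
Loaded-divider output: V_out = 38.4 × 0.4081 = 15.67 V.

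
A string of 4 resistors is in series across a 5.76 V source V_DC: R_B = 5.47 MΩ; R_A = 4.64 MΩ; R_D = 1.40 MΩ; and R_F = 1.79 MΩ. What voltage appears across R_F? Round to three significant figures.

Total series resistance ΣR = 5.47 + 4.64 + 1.40 + 1.79 = 13.30 MΩ.
V = V_DC · R/ΣR = 5.76 × 0.1346 = 0.7752 V.

V ≈ 0.775 V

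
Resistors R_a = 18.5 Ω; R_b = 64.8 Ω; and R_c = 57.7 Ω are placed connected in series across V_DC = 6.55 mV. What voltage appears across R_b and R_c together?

ΣR = 18.5 + 64.8 + 57.7 = 141.0 Ω.
R_{R_b..R_c} = 64.8 + 57.7 = 122.5 Ω.
By the voltage-divider rule, V = 6.55 × 122.5/141.0 = 5.691 mV.

V ≈ 5.69 mV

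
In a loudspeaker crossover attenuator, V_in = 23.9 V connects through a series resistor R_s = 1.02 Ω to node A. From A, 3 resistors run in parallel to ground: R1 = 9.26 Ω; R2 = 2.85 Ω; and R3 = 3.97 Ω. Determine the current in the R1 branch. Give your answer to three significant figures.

Combine the parallel branches: R_p = (1/9.26 + 1/2.85 + 1/3.97)⁻¹ = 1.407 Ω.
Node voltage V_A = V_in · R_p/(R_s + R_p) = 23.9 × 0.5797 = 13.86 V.
I(R1) = V_A / R1 = 13.86/9.26 = 1.496 A.
(Check via current divider: I_total = 9.848 A; share G_k/ΣG = 0.1519 → same result.)

I ≈ 1.50 A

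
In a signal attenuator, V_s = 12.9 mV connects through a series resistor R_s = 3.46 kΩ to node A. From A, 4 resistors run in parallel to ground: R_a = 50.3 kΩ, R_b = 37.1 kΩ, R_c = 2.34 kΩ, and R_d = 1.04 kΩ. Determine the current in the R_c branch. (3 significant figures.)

I ≈ 0.924 µA

Parallel bank: R_p = 1/(1/50.3 + 1/37.1 + 1/2.34 + 1/1.04) = 0.6965 kΩ.
V_A by voltage divider: V_A = 12.9 × 0.6965/(3.46 + 0.6965) = 2.162 mV.
I(R_c) = V_A / R_c = 2.162/2.34 = 0.9238 µA.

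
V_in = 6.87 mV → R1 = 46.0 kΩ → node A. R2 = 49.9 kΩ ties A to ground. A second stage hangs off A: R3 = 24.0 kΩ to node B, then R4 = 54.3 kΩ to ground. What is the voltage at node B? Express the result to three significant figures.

The second stage (R3 + R4 = 78.30 kΩ) loads node A in parallel with R2.
R2 ‖ (R3+R4) = 30.48 kΩ.
V_A = 6.87 × 30.48/(46.0 + 30.48) = 2.738 mV.
V_B = V_A × 0.6935 = 1.899 mV.

V_B ≈ 1.90 mV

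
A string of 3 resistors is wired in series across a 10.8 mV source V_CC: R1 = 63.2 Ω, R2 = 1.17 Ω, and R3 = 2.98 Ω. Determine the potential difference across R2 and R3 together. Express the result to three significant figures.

ΣR = 63.2 + 1.17 + 2.98 = 67.35 Ω.
R_{R2..R3} = 1.17 + 2.98 = 4.150 Ω.
Voltage divider: V = V_CC · (4.150 / 67.35) = 10.8 × 0.06162 = 0.6655 mV.

V ≈ 0.665 mV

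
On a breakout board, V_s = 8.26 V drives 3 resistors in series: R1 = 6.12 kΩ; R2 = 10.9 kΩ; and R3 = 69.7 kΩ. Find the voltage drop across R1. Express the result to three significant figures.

ΣR = 6.12 + 10.9 + 69.7 = 86.72 kΩ.
V = V_s · R/ΣR = 8.26 × 0.07057 = 0.5829 V.

V ≈ 0.583 V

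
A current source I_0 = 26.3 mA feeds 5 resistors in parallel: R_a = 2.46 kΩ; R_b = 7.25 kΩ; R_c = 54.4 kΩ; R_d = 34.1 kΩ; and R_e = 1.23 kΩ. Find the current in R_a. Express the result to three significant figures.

Conductances: ΣG = 1/2.46 + 1/7.25 + 1/54.4 + 1/34.1 + 1/1.23 = 1.405 (1/kΩ).
Current divider: I(R_a) = I_0 · G_k/ΣG = 26.3 × (0.4065/1.405) = 26.3 × 0.2893 = 7.608 mA.

I ≈ 7.61 mA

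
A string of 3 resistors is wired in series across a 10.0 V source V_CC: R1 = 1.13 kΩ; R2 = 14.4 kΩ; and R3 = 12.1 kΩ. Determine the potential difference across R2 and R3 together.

Series total: ΣR = 1.13 + 14.4 + 12.1 = 27.63 kΩ.
R_{R2..R3} = 14.4 + 12.1 = 26.50 kΩ.
V = V_CC · R/ΣR = 10.0 × 0.9591 = 9.591 V.

V ≈ 9.59 V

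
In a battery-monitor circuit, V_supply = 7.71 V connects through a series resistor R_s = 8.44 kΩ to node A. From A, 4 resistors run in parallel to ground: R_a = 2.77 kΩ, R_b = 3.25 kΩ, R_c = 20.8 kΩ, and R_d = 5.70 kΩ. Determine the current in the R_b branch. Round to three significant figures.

Combine the parallel branches: R_p = (1/2.77 + 1/3.25 + 1/20.8 + 1/5.70)⁻¹ = 1.121 kΩ.
V_A = 7.71 × 1.121/9.561 = 0.9038 V.
Branch current I = V_A/R_b = 0.9038/3.25 = 0.2781 mA.

I ≈ 0.278 mA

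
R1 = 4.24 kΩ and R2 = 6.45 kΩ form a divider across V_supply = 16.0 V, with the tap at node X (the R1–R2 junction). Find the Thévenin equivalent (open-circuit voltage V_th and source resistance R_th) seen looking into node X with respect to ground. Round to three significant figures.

With X open, the divider is unloaded: V_th = 16.0 × 6.45/10.69 = 9.654 V.
Looking into X with the source shorted: R_th = R1·R2/(R1+R2) = 4.240 × 6.45/10.69 = 2.558 kΩ.

V_th ≈ 9.65 V, R_th ≈ 2.56 kΩ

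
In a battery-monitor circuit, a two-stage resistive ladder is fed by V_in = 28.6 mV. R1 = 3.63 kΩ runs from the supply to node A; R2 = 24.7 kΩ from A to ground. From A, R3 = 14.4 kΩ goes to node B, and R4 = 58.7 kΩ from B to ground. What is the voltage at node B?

Looking into the second stage from A: R3 + R4 = 73.10 kΩ appears in parallel with R2.
Effective lower resistance at A: R2 ‖ 73.10 = 18.46 kΩ.
V_A = 28.6 × 18.46/(3.63 + 18.46) = 23.90 mV.
Then the unloaded second divider: V_B = V_A × R4/(R3+R4) = 23.90 × 0.8030 = 19.19 mV.

V_B ≈ 19.2 mV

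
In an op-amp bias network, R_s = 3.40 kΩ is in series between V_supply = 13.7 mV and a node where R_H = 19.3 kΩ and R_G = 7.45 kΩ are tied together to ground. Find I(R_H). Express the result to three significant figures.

I ≈ 0.435 µA

Parallel bank: R_p = 1/(1/19.3 + 1/7.45) = 5.375 kΩ.
Node voltage V_A = V_supply · R_p/(R_s + R_p) = 13.7 × 0.6125 = 8.392 mV.
I(R_H) = V_A / R_H = 8.392/19.3 = 0.4348 µA.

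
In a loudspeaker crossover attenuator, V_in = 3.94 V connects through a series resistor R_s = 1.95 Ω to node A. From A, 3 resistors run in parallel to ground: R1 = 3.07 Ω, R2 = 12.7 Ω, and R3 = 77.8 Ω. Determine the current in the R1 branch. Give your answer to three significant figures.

I ≈ 0.708 A

Combine the parallel branches: R_p = (1/3.07 + 1/12.7 + 1/77.8)⁻¹ = 2.396 Ω.
Node voltage V_A = V_in · R_p/(R_s + R_p) = 3.94 × 0.5513 = 2.172 V.
I(R1) = V_A / R1 = 2.172/3.07 = 0.7076 A.
(Equivalently: I_total = 0.9065 A, then current-divider fraction G_k/ΣG = 0.7805.)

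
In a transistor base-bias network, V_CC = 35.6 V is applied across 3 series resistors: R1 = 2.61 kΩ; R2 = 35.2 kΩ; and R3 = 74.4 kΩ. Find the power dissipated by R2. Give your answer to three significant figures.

P ≈ 3.54 mW

Series current I = V_CC/ΣR = 35.6/112.2 = 0.3173 mA.
P = I²R = 0.1007 × 35.2 = 3.543 mW.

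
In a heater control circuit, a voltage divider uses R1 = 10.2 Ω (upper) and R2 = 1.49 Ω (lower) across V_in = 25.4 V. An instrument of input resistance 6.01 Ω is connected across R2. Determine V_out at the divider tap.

V_out ≈ 2.66 V

R2 ‖ R_L = (1.49 × 6.01)/(1.49 + 6.01) = 1.194 Ω.
Voltage divider with the loaded lower leg: V_out = 25.4 × 1.194/(10.2 + 1.194) = 25.4 × 0.1048 = 2.662 V.
(Unloaded it would be 3.24 V; the load pulls it down.)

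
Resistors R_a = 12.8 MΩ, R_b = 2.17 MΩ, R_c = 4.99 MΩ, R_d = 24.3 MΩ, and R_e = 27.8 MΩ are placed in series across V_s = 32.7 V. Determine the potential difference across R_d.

ΣR = 12.8 + 2.17 + 4.99 + 24.3 + 27.8 = 72.06 MΩ.
By the voltage-divider rule, V = 32.7 × 24.30/72.06 = 11.03 V.

V ≈ 11.0 V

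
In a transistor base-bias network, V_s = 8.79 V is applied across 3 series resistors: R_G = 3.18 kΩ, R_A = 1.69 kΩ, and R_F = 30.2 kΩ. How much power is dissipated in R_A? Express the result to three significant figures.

P ≈ 0.106 mW

The common current is I = 8.79/35.07 = 0.2506 mA.
P(R_A) = I²·R_A = (0.2506)² × 1.69 = 0.1062 mW.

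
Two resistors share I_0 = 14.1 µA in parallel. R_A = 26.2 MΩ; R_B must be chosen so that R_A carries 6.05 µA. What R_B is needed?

R_B ≈ 19.7 MΩ

Two-branch current divider: I_A = I_0 · R_B/(R_A + R_B).
6.05/14.1 = R_B/(R_A + R_B) → R_B = R_A · (0.4291)/(1 − 0.4291) = 26.2 × 0.7516 = 19.69 MΩ.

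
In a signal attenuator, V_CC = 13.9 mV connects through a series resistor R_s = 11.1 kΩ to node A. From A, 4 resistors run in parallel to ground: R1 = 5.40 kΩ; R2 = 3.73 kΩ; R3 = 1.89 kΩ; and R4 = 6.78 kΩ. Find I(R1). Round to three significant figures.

Combine the parallel branches: R_p = (1/5.40 + 1/3.73 + 1/1.89 + 1/6.78)⁻¹ = 0.8851 kΩ.
V_A by voltage divider: V_A = 13.9 × 0.8851/(11.1 + 0.8851) = 1.026 mV.
Branch current I = V_A/R1 = 1.026/5.40 = 0.1901 µA.

I ≈ 0.190 µA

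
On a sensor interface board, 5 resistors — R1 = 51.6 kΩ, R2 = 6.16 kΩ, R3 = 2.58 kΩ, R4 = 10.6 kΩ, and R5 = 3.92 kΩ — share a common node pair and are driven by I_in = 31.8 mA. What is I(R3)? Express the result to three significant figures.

Conductances: ΣG = 1/51.6 + 1/6.16 + 1/2.58 + 1/10.6 + 1/3.92 = 0.9188 (1/kΩ).
By the current-divider rule, I = I_in · G_k/ΣG = 31.8 × 0.4219 = 13.42 mA.

I ≈ 13.4 mA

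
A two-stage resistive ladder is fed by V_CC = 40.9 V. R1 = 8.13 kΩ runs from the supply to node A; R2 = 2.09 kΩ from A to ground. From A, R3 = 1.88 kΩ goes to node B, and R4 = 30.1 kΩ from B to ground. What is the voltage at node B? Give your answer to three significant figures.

The second stage (R3 + R4 = 31.98 kΩ) loads node A in parallel with R2.
Effective lower resistance at A: R2 ‖ 31.98 = 1.962 kΩ.
First divider: V_A = V_CC · 1.962/(8.13 + 1.962) = 7.951 V.
Stage 2 is unloaded, so V_B = V_A · R4/(R3+R4) = 7.951 × 30.1/31.98 = 7.483 V.

V_B ≈ 7.48 V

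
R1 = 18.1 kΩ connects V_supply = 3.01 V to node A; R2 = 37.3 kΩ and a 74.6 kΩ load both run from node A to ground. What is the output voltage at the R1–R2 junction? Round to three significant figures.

V_out ≈ 1.74 V

R2 ‖ R_L = (37.3 × 74.6)/(37.3 + 74.6) = 24.87 kΩ.
Now apply the divider: V_out = 3.01 × 0.5787 = 1.742 V.
(Unloaded it would be 2.03 V; the load pulls it down.)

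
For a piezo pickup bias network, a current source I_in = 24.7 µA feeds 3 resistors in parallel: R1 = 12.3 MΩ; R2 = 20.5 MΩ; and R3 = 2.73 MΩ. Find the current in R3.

I ≈ 18.2 µA

ΣG = 1/12.3 + 1/20.5 + 1/2.73 = 0.4964.
R3 takes the fraction G_k/ΣG = 0.3663/0.4964 = 0.7379, so I = 24.7 × 0.7379 = 18.23 µA.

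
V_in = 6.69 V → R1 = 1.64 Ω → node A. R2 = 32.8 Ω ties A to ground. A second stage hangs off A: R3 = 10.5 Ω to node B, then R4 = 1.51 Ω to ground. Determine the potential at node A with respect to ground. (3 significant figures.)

The second stage (R3 + R4 = 12.01 Ω) loads node A in parallel with R2.
R2 ‖ (R3+R4) = 8.791 Ω.
V_A = 6.69 × 8.791/(1.64 + 8.791) = 5.638 V.

V_A ≈ 5.64 V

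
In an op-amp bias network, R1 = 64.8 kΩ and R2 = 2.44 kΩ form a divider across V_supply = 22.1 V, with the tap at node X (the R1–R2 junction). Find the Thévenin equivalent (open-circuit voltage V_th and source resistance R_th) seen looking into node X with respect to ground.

V_th ≈ 0.802 V, R_th ≈ 2.35 kΩ

With X open, the divider is unloaded: V_th = 22.1 × 2.44/67.24 = 0.8020 V.
Zeroing V_supply shorts the top of R1 to ground, so R_th = R1 ‖ R2 = 2.351 kΩ.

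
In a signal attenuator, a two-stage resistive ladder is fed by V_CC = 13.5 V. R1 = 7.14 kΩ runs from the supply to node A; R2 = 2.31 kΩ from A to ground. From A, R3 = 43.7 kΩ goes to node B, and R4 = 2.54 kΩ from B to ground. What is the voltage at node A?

The second stage (R3 + R4 = 46.24 kΩ) loads node A in parallel with R2.
Effective lower resistance at A: R2 ‖ 46.24 = 2.200 kΩ.
First divider: V_A = V_CC · 2.200/(7.14 + 2.200) = 3.180 V.

V_A ≈ 3.18 V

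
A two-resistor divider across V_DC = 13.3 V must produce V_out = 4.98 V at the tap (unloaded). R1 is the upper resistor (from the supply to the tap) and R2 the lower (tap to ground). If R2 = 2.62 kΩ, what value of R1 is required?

V_out/V_DC = R2/(R1+R2) = 0.3744.
Rearranging, R1 = R2·(1−k)/k = 2.62 × 1.671 = 4.377 kΩ.

R1 ≈ 4.38 kΩ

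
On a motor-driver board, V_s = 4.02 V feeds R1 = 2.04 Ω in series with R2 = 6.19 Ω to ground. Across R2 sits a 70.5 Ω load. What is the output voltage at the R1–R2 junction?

First combine the lower leg with the load: R2 ‖ R_L = 5.690 Ω.
Now apply the divider: V_out = 4.02 × 0.7361 = 2.959 V.

V_out ≈ 2.96 V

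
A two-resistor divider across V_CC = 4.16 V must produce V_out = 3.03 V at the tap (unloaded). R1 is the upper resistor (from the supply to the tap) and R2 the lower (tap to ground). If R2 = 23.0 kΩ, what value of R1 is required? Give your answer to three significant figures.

Required fraction k = V_out/V_CC = 0.7284.
So R1 = R2 · (V_CC/V_out − 1) = 23.0 × (4.16/3.03 − 1) = 23.0 × 0.3729 = 8.578 kΩ.

R1 ≈ 8.58 kΩ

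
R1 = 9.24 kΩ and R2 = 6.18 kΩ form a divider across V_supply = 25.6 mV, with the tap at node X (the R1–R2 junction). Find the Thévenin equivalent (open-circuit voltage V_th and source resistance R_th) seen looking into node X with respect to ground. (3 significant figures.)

V_th is the unloaded tap voltage: V_supply · R2/(R1+R2) = 25.6 × 0.4008 = 10.26 mV.
Zeroing V_supply shorts the top of R1 to ground, so R_th = R1 ‖ R2 = 3.703 kΩ.

V_th ≈ 10.3 mV, R_th ≈ 3.70 kΩ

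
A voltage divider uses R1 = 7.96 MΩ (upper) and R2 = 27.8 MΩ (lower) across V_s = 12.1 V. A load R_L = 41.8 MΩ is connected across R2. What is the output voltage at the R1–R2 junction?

V_out ≈ 8.19 V

R2 ‖ R_L = (27.8 × 41.8)/(27.8 + 41.8) = 16.70 MΩ.
Now apply the divider: V_out = 12.1 × 0.6772 = 8.194 V.
(Unloaded it would be 9.41 V; the load pulls it down.)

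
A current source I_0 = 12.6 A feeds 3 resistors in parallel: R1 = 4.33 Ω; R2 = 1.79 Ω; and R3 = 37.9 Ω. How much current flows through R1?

I ≈ 3.57 A

ΣG = 1/4.33 + 1/1.79 + 1/37.9 = 0.8160.
By the current-divider rule, I = I_0 · G_k/ΣG = 12.6 × 0.2830 = 3.566 A.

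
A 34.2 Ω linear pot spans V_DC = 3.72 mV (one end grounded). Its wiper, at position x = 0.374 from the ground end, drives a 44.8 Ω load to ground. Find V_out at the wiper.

Lower segment x·R_p = 12.79 Ω; upper segment (1−x)·R_p = 21.41 Ω.
Lower segment in parallel with the load: 12.79 ‖ 44.8 = 9.950 Ω.
Loaded-divider output: V_out = 3.72 × 0.3173 = 1.180 mV.

V_out ≈ 1.18 mV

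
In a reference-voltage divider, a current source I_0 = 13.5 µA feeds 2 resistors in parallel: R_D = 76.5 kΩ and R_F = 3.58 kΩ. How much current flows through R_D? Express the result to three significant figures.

I ≈ 0.604 µA

Two-branch current divider: I_k = I_0 · R_other/(R_1 + R_2).
I(R_D) = 13.5 × 3.58/(76.5 + 3.58) = 13.5 × 0.04471 = 0.6035 µA.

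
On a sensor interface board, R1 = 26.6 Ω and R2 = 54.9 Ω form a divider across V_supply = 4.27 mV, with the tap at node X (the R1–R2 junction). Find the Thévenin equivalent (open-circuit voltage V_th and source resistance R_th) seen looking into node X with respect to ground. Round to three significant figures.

Open-circuit (no load on X): V_th = V_supply · R2/(R1 + R2) = 4.27 × 54.9/(26.60 + 54.9) = 2.876 mV.
Zeroing V_supply shorts the top of R1 to ground, so R_th = R1 ‖ R2 = 17.92 Ω.

V_th ≈ 2.88 mV, R_th ≈ 17.9 Ω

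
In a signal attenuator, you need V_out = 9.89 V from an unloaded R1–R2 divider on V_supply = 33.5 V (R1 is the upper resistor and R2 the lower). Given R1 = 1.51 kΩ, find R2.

The divider ratio is R2/(R1+R2) = 9.89/33.5 = 0.2952.
Rearranging, R2 = R1·k/(1−k) = 1.51 × 0.4189 = 0.6325 kΩ.

R2 ≈ 0.633 kΩ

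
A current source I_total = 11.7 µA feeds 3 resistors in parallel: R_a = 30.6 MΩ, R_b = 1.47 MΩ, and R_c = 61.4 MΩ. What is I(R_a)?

I ≈ 0.524 µA

Total conductance ΣG = 1/30.6 + 1/1.47 + 1/61.4 = 0.7292 (units of 1/MΩ).
R_a takes the fraction G_k/ΣG = 0.03268/0.7292 = 0.04481, so I = 11.7 × 0.04481 = 0.5243 µA.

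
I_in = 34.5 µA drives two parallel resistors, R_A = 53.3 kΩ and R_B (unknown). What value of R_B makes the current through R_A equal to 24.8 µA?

R_B ≈ 136 kΩ

In a two-way split, I_A/I_in = R_B/(R_A + R_B).
With f = 0.7188, R_B = R_A · f/(1−f) = 53.3 × 2.557 = 136.3 kΩ.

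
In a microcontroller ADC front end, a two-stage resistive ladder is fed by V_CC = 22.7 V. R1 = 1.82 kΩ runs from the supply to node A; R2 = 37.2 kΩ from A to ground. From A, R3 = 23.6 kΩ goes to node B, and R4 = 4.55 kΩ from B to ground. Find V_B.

V_B ≈ 3.29 V

The second stage (R3 + R4 = 28.15 kΩ) loads node A in parallel with R2.
Effective lower resistance at A: R2 ‖ 28.15 = 16.02 kΩ.
V_A = 22.7 × 16.02/(1.82 + 16.02) = 20.38 V.
V_B = V_A × 0.1616 = 3.295 V.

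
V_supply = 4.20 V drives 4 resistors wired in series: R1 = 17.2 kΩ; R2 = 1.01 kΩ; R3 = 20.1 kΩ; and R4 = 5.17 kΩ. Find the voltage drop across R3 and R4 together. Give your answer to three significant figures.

Total series resistance ΣR = 17.2 + 1.01 + 20.1 + 5.17 = 43.48 kΩ.
R_{R3..R4} = 20.1 + 5.17 = 25.27 kΩ.
By the voltage-divider rule, V = 4.20 × 25.27/43.48 = 2.441 V.

V ≈ 2.44 V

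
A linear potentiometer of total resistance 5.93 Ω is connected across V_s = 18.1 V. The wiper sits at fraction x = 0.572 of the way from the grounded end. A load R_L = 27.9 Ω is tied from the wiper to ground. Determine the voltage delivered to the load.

Split the track: R_lower = x·R_p = 3.392 Ω, R_upper = (1−x)·R_p = 2.538 Ω.
(x·R_p) ‖ R_L = 3.024 Ω.
Loaded-divider output: V_out = 18.1 × 0.5437 = 9.841 V.

V_out ≈ 9.84 V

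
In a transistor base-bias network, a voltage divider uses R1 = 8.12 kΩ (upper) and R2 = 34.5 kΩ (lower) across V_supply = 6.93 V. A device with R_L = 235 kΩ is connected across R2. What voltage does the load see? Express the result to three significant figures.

R2 ‖ R_L = (34.5 × 235)/(34.5 + 235) = 30.08 kΩ.
Voltage divider with the loaded lower leg: V_out = 6.93 × 30.08/(8.12 + 30.08) = 6.93 × 0.7875 = 5.457 V.

V_out ≈ 5.46 V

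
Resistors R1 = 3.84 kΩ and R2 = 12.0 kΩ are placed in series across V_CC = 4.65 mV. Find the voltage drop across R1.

V ≈ 1.13 mV

ΣR = 3.84 + 12.0 = 15.84 kΩ.
Voltage divider: V = V_CC · (3.840 / 15.84) = 4.65 × 0.2424 = 1.127 mV.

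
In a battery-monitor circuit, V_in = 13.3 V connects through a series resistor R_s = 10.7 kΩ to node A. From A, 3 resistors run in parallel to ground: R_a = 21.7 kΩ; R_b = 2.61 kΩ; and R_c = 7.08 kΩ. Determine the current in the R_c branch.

I ≈ 0.264 mA

Combine the parallel branches: R_p = (1/21.7 + 1/2.61 + 1/7.08)⁻¹ = 1.753 kΩ.
Node voltage V_A = V_in · R_p/(R_s + R_p) = 13.3 × 0.1408 = 1.872 V.
Branch current I = V_A/R_c = 1.872/7.08 = 0.2644 mA.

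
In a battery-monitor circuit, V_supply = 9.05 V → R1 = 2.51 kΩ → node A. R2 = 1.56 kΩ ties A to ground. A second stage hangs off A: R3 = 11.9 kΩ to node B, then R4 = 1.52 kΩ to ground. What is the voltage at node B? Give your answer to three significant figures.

V_B ≈ 0.367 V

Looking into the second stage from A: R3 + R4 = 13.42 kΩ appears in parallel with R2.
R2 ‖ (R3+R4) = 1.398 kΩ.
V_A = 9.05 × 1.398/(2.51 + 1.398) = 3.237 V.
Stage 2 is unloaded, so V_B = V_A · R4/(R3+R4) = 3.237 × 1.52/13.42 = 0.3666 V.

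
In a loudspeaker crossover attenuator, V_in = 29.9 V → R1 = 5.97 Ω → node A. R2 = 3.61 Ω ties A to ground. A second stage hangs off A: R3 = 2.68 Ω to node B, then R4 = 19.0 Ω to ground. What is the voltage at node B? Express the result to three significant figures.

The second stage (R3 + R4 = 21.68 Ω) loads node A in parallel with R2.
R2 ‖ (R3+R4) = 3.095 Ω.
First divider: V_A = V_in · 3.095/(5.97 + 3.095) = 10.21 V.
Stage 2 is unloaded, so V_B = V_A · R4/(R3+R4) = 10.21 × 19.0/21.68 = 8.946 V.

V_B ≈ 8.95 V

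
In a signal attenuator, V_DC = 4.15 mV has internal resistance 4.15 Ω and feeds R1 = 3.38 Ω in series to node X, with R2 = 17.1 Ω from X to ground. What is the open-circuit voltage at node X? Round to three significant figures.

V_th ≈ 2.88 mV

R1' = 4.15 + 3.38 = 7.530 Ω (source resistance + R1).
Open-circuit (no load on X): V_th = V_DC · R2/(R1' + R2) = 4.15 × 17.1/(7.530 + 17.1) = 2.881 mV.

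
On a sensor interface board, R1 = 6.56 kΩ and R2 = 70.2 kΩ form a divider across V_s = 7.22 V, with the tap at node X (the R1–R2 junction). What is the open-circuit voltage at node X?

V_th is the unloaded tap voltage: V_s · R2/(R1+R2) = 7.22 × 0.9145 = 6.603 V.

V_th ≈ 6.60 V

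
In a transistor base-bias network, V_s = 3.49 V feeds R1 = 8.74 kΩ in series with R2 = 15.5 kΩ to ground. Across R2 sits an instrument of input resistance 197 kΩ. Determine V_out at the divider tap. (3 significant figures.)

V_out ≈ 2.17 V

First combine the lower leg with the load: R2 ‖ R_L = 14.37 kΩ.
Then V_out = V_s · R2'/(R1 + R2') = 3.49 × 14.37/23.11 = 2.170 V.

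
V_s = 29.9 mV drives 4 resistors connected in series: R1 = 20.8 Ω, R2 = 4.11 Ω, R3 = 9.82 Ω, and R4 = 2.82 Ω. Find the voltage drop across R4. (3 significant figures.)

Series total: ΣR = 20.8 + 4.11 + 9.82 + 2.82 = 37.55 Ω.
Voltage divider: V = V_s · (2.820 / 37.55) = 29.9 × 0.07510 = 2.245 mV.

V ≈ 2.25 mV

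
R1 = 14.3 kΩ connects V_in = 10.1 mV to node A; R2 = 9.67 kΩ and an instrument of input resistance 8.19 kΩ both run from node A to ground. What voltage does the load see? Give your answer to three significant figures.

V_out ≈ 2.39 mV

The load sits in parallel with R2, giving an effective lower resistance R2' = R2·R_L/(R2+R_L) = 4.434 kΩ.
Voltage divider with the loaded lower leg: V_out = 10.1 × 4.434/(14.3 + 4.434) = 10.1 × 0.2367 = 2.391 mV.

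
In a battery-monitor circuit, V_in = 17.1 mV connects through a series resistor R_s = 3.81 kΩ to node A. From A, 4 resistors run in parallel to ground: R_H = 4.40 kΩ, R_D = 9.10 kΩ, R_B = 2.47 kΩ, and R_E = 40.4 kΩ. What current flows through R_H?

I ≈ 0.991 µA

Parallel bank: R_p = 1/(1/4.40 + 1/9.10 + 1/2.47 + 1/40.4) = 1.304 kΩ.
Node voltage V_A = V_in · R_p/(R_s + R_p) = 17.1 × 0.2550 = 4.361 mV.
I(R_H) = V_A / R_H = 4.361/4.40 = 0.9911 µA.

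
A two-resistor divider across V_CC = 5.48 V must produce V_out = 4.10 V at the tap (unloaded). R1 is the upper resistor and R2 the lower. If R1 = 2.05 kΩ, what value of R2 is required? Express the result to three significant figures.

The divider ratio is R2/(R1+R2) = 4.10/5.48 = 0.7482.
R2 = R1 · 0.7482/(1 − 0.7482) = 6.091 kΩ.

R2 ≈ 6.09 kΩ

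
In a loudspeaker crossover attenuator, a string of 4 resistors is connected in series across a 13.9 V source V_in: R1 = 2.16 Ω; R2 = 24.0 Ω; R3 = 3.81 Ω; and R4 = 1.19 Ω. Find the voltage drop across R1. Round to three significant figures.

Total series resistance ΣR = 2.16 + 24.0 + 3.81 + 1.19 = 31.16 Ω.
Voltage divider: V = V_in · (2.160 / 31.16) = 13.9 × 0.06932 = 0.9635 V.

V ≈ 0.964 V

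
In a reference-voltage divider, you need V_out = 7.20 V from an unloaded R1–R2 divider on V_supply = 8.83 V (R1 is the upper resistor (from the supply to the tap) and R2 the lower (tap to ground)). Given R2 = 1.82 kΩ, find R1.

The divider ratio is R2/(R1+R2) = 7.20/8.83 = 0.8154.
R1 = R2·(1/k − 1) = 1.82 × 0.2264 = 0.4120 kΩ.

R1 ≈ 0.412 kΩ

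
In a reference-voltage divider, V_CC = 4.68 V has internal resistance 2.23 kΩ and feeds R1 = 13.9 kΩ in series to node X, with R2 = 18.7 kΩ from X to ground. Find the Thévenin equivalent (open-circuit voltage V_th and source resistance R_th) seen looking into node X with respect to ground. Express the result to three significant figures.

V_th ≈ 2.51 V, R_th ≈ 8.66 kΩ

R1' = 2.23 + 13.9 = 16.13 kΩ (source resistance + R1).
Open-circuit (no load on X): V_th = V_CC · R2/(R1' + R2) = 4.68 × 18.7/(16.13 + 18.7) = 2.513 V.
Looking into X with the source shorted: R_th = R1'·R2/(R1'+R2) = 16.13 × 18.7/34.83 = 8.660 kΩ.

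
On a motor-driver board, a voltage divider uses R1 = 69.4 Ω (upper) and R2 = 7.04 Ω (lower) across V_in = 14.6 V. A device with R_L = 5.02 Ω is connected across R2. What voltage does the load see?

First combine the lower leg with the load: R2 ‖ R_L = 2.930 Ω.
Then V_out = V_in · R2'/(R1 + R2') = 14.6 × 2.930/72.33 = 0.5915 V.

V_out ≈ 0.592 V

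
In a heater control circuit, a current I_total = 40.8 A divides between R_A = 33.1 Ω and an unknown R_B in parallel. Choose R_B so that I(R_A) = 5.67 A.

Two-branch current divider: I_A = I_total · R_B/(R_A + R_B).
5.67/40.8 = R_B/(R_A + R_B) → R_B = R_A · (0.1390)/(1 − 0.1390) = 33.1 × 0.1614 = 5.342 Ω.

R_B ≈ 5.34 Ω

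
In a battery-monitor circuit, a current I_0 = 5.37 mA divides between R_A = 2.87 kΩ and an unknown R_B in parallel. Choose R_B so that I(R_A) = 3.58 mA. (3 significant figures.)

The fraction through R_A equals R_B/(R_A+R_B).
With f = 0.6667, R_B = R_A · f/(1−f) = 2.87 × 2.000 = 5.740 kΩ.

R_B ≈ 5.74 kΩ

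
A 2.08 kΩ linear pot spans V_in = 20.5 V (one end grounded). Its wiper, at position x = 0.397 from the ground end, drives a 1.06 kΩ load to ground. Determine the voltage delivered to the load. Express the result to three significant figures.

V_out ≈ 5.54 V

Split the track: R_lower = x·R_p = 0.8258 kΩ, R_upper = (1−x)·R_p = 1.254 kΩ.
Lower segment in parallel with the load: 0.8258 ‖ 1.06 = 0.4642 kΩ.
V_out = 20.5 × 0.4642/(1.254 + 0.4642) = 5.537 V.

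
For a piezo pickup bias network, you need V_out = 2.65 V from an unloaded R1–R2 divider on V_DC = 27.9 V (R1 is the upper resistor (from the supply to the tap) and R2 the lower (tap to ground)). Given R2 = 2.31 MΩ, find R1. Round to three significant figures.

V_out/V_DC = R2/(R1+R2) = 0.09498.
Rearranging, R1 = R2·(1−k)/k = 2.31 × 9.528 = 22.01 MΩ.

R1 ≈ 22.0 MΩ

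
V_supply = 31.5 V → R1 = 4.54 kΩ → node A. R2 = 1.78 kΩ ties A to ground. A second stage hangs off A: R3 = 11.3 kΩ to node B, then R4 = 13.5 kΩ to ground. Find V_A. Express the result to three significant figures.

Looking into the second stage from A: R3 + R4 = 24.80 kΩ appears in parallel with R2.
R2 ‖ (R3+R4) = 1.661 kΩ.
So V_A = 31.5 × 0.2678 = 8.437 V.

V_A ≈ 8.44 V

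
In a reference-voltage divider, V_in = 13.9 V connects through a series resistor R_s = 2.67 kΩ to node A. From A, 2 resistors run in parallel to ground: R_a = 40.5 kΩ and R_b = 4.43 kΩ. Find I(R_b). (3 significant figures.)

Combine the parallel branches: R_p = (1/40.5 + 1/4.43)⁻¹ = 3.993 kΩ.
V_A by voltage divider: V_A = 13.9 × 3.993/(2.67 + 3.993) = 8.330 V.
Branch current I = V_A/R_b = 8.330/4.43 = 1.880 mA.

I ≈ 1.88 mA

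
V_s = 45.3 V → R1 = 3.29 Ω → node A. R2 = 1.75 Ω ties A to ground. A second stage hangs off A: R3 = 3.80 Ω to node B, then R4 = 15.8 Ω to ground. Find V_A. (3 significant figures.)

Looking into the second stage from A: R3 + R4 = 19.60 Ω appears in parallel with R2.
Effective lower resistance at A: R2 ‖ 19.60 = 1.607 Ω.
First divider: V_A = V_s · 1.607/(3.29 + 1.607) = 14.86 V.

V_A ≈ 14.9 V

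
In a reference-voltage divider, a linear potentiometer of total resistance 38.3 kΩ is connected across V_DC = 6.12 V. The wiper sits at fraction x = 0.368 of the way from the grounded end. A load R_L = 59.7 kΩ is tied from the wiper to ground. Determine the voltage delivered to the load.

V_out ≈ 1.96 V

The pot divides into 24.21 kΩ above the wiper and 14.09 kΩ below.
(x·R_p) ‖ R_L = 11.40 kΩ.
V_out = 6.12 × 11.40/(24.21 + 11.40) = 1.960 V.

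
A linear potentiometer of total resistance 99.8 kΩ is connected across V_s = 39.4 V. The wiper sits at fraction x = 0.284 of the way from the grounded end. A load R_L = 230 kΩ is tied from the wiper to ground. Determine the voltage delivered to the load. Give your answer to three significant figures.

V_out ≈ 10.3 V

The pot divides into 71.46 kΩ above the wiper and 28.34 kΩ below.
Lower segment in parallel with the load: 28.34 ‖ 230 = 25.23 kΩ.
Loaded-divider output: V_out = 39.4 × 0.2610 = 10.28 V.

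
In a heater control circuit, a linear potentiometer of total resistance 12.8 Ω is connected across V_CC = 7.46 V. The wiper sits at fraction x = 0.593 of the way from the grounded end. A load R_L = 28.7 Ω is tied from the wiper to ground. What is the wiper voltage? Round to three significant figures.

The pot divides into 5.210 Ω above the wiper and 7.590 Ω below.
R_L loads the lower segment: effective lower R = 6.003 Ω.
V_out = 7.46 × 6.003/(5.210 + 6.003) = 3.994 V.
(Unloaded: V_out = x·V_CC = 4.42 V.)

V_out ≈ 3.99 V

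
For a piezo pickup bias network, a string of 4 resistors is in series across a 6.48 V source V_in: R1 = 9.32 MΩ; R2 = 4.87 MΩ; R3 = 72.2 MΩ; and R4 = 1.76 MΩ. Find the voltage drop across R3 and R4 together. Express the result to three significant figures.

Series total: ΣR = 9.32 + 4.87 + 72.2 + 1.76 = 88.15 MΩ.
R_{R3..R4} = 72.2 + 1.76 = 73.96 MΩ.
V = V_in · R/ΣR = 6.48 × 0.8390 = 5.437 V.

V ≈ 5.44 V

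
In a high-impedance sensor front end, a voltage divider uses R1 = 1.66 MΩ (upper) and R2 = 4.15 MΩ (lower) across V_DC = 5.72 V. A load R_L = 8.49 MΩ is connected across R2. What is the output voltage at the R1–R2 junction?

V_out ≈ 3.59 V

R2 ‖ R_L = (4.15 × 8.49)/(4.15 + 8.49) = 2.787 MΩ.
Now apply the divider: V_out = 5.72 × 0.6268 = 3.585 V.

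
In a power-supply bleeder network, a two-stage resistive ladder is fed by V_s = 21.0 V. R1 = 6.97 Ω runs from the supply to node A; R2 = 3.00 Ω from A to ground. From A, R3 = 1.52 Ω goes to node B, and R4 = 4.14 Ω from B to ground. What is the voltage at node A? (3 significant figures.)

V_A ≈ 4.61 V

Node A sees R2 in parallel with the series input of stage 2, R3 + R4 = 5.660 Ω.
Effective lower resistance at A: R2 ‖ 5.660 = 1.961 Ω.
So V_A = 21.0 × 0.2195 = 4.611 V.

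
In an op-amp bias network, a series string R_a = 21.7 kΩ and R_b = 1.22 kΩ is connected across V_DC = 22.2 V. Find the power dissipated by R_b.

P ≈ 1.14 mW

Series current I = V_DC/ΣR = 22.2/22.92 = 0.9686 mA.
V(R_b) = I·R = 1.182 V; P = V·I = 1.182 × 0.9686 = 1.145 mW.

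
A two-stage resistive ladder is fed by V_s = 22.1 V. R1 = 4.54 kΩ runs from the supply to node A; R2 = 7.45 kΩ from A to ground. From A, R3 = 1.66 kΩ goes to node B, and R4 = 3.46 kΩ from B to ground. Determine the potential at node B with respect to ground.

The second stage (R3 + R4 = 5.120 kΩ) loads node A in parallel with R2.
Effective lower resistance at A: R2 ‖ 5.120 = 3.035 kΩ.
So V_A = 22.1 × 0.4006 = 8.854 V.
V_B = V_A × 0.6758 = 5.983 V.

V_B ≈ 5.98 V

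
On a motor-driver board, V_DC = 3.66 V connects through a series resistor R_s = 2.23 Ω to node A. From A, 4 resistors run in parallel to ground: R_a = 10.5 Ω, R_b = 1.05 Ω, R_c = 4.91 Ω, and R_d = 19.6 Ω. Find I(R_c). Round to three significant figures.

I ≈ 0.191 A

Combine the parallel branches: R_p = (1/10.5 + 1/1.05 + 1/4.91 + 1/19.6)⁻¹ = 0.7679 Ω.
Node voltage V_A = V_DC · R_p/(R_s + R_p) = 3.66 × 0.2561 = 0.9375 V.
I(R_c) = V_A / R_c = 0.9375/4.91 = 0.1909 A.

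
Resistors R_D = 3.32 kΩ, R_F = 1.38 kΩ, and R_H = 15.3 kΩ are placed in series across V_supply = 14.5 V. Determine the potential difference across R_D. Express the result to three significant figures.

ΣR = 3.32 + 1.38 + 15.3 = 20.00 kΩ.
Voltage divider: V = V_supply · (3.320 / 20.00) = 14.5 × 0.1660 = 2.407 V.

V ≈ 2.41 V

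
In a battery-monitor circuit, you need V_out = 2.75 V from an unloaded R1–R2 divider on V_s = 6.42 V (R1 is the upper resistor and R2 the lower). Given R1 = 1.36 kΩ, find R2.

V_out/V_s = R2/(R1+R2) = 0.4283.
Rearranging, R2 = R1·k/(1−k) = 1.36 × 0.7493 = 1.019 kΩ.

R2 ≈ 1.02 kΩ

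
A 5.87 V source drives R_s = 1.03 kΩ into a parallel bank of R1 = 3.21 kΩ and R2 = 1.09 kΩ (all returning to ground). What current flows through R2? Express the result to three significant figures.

Parallel bank: R_p = 1/(1/3.21 + 1/1.09) = 0.8137 kΩ.
V_A by voltage divider: V_A = 5.87 × 0.8137/(1.03 + 0.8137) = 2.591 V.
Branch current I = V_A/R2 = 2.591/1.09 = 2.377 mA.
(Check via current divider: I_total = 3.184 mA; share G_k/ΣG = 0.7465 → same result.)

I ≈ 2.38 mA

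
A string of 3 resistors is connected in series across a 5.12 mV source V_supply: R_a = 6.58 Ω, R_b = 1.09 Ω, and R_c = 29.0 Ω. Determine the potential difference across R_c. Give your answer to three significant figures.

V ≈ 4.05 mV

Total series resistance ΣR = 6.58 + 1.09 + 29.0 = 36.67 Ω.
Voltage divider: V = V_supply · (29.00 / 36.67) = 5.12 × 0.7908 = 4.049 mV.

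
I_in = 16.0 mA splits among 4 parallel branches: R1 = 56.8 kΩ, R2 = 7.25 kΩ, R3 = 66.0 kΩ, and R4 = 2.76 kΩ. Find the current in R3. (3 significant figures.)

ΣG = 1/56.8 + 1/7.25 + 1/66.0 + 1/2.76 = 0.5330.
Current divider: I(R3) = I_in · G_k/ΣG = 16.0 × (0.01515/0.5330) = 16.0 × 0.02843 = 0.4548 mA.

I ≈ 0.455 mA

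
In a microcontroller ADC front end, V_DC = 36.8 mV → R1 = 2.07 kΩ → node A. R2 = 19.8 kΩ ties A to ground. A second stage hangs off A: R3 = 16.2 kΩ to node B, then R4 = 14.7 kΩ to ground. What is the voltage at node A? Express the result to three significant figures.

V_A ≈ 31.4 mV

Node A sees R2 in parallel with the series input of stage 2, R3 + R4 = 30.90 kΩ.
R2 ‖ (R3+R4) = 12.07 kΩ.
V_A = 36.8 × 12.07/(2.07 + 12.07) = 31.41 mV.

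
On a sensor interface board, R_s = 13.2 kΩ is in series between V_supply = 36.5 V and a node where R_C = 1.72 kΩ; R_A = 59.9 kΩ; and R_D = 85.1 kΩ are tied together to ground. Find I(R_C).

I ≈ 2.34 mA

Equivalent of the parallel group: R_p = 1.640 kΩ.
Node voltage V_A = V_supply · R_p/(R_s + R_p) = 36.5 × 0.1105 = 4.033 V.
Branch current I = V_A/R_C = 4.033/1.72 = 2.345 mA.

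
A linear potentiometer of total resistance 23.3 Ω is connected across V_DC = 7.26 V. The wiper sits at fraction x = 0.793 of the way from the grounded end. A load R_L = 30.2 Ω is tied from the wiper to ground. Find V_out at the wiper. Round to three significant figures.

The pot divides into 4.823 Ω above the wiper and 18.48 Ω below.
Lower segment in parallel with the load: 18.48 ‖ 30.2 = 11.46 Ω.
Loaded-divider output: V_out = 7.26 × 0.7039 = 5.110 V.

V_out ≈ 5.11 V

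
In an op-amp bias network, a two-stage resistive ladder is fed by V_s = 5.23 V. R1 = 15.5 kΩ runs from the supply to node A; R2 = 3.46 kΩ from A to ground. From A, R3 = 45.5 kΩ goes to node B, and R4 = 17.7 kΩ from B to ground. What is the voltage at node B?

V_B ≈ 0.256 V

Looking into the second stage from A: R3 + R4 = 63.20 kΩ appears in parallel with R2.
Effective lower resistance at A: R2 ‖ 63.20 = 3.280 kΩ.
First divider: V_A = V_s · 3.280/(15.5 + 3.280) = 0.9135 V.
V_B = V_A × 0.2801 = 0.2558 V.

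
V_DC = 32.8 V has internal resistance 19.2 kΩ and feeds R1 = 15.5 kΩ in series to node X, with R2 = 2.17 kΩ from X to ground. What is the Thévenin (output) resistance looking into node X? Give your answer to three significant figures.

R_th ≈ 2.04 kΩ

R1' = 19.2 + 15.5 = 34.70 kΩ (source resistance + R1).
Looking into X with the source shorted: R_th = R1'·R2/(R1'+R2) = 34.70 × 2.17/36.87 = 2.042 kΩ.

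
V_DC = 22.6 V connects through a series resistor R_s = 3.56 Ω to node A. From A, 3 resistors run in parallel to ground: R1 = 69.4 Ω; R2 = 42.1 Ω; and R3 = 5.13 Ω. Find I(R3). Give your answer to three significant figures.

I ≈ 2.41 A

Equivalent of the parallel group: R_p = 4.290 Ω.
V_A by voltage divider: V_A = 22.6 × 4.290/(3.56 + 4.290) = 12.35 V.
I(R3) = V_A / R3 = 12.35/5.13 = 2.408 A.
(Check via current divider: I_total = 2.879 A; share G_k/ΣG = 0.8363 → same result.)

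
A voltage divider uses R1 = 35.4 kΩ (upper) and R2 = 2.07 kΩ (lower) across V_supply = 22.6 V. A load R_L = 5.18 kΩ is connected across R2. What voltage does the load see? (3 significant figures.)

First combine the lower leg with the load: R2 ‖ R_L = 1.479 kΩ.
Now apply the divider: V_out = 22.6 × 0.04010 = 0.9063 V.

V_out ≈ 0.906 V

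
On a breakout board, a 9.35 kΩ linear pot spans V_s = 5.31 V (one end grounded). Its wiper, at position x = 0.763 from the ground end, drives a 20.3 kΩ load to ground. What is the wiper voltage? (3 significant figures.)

Split the track: R_lower = x·R_p = 7.134 kΩ, R_upper = (1−x)·R_p = 2.216 kΩ.
(x·R_p) ‖ R_L = 5.279 kΩ.
Then V_out = V_s · 5.279/(2.216 + 5.279) = 3.740 V.
(Unloaded: V_out = x·V_s = 4.05 V.)

V_out ≈ 3.74 V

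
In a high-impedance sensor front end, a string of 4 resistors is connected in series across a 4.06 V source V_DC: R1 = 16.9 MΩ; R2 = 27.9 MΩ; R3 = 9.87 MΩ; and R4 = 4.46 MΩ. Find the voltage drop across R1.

V ≈ 1.16 V

Series total: ΣR = 16.9 + 27.9 + 9.87 + 4.46 = 59.13 MΩ.
By the voltage-divider rule, V = 4.06 × 16.90/59.13 = 1.160 V.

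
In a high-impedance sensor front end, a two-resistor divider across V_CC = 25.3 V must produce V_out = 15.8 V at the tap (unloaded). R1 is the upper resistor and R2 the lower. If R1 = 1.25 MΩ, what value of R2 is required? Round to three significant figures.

The divider ratio is R2/(R1+R2) = 15.8/25.3 = 0.6245.
So R2 = R1 · V_out/(V_CC − V_out) = 1.25 × 15.8/(25.3 − 15.8) = 1.25 × 1.663 = 2.079 MΩ.

R2 ≈ 2.08 MΩ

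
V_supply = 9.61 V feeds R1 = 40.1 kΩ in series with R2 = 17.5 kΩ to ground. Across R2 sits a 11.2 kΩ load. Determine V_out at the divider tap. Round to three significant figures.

V_out ≈ 1.40 V

The load sits in parallel with R2, giving an effective lower resistance R2' = R2·R_L/(R2+R_L) = 6.829 kΩ.
Voltage divider with the loaded lower leg: V_out = 9.61 × 6.829/(40.1 + 6.829) = 9.61 × 0.1455 = 1.398 V.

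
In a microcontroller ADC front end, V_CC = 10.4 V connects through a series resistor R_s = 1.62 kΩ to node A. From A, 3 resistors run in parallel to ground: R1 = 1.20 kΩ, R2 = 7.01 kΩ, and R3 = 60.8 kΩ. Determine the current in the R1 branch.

I ≈ 3.32 mA

Combine the parallel branches: R_p = (1/1.20 + 1/7.01 + 1/60.8)⁻¹ = 1.008 kΩ.
Node voltage V_A = V_CC · R_p/(R_s + R_p) = 10.4 × 0.3835 = 3.988 V.
I(R1) = V_A / R1 = 3.988/1.20 = 3.323 mA.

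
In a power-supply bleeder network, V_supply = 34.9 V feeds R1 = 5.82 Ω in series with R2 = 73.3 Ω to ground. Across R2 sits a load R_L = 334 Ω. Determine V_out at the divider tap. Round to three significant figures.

V_out ≈ 31.8 V

The load sits in parallel with R2, giving an effective lower resistance R2' = R2·R_L/(R2+R_L) = 60.11 Ω.
Then V_out = V_supply · R2'/(R1 + R2') = 34.9 × 60.11/65.93 = 31.82 V.
(Unloaded it would be 32.3 V; the load pulls it down.)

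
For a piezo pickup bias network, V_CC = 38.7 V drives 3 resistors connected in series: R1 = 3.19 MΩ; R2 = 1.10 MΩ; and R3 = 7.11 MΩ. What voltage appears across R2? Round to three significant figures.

V ≈ 3.73 V

ΣR = 3.19 + 1.10 + 7.11 = 11.40 MΩ.
V = V_CC · R/ΣR = 38.7 × 0.09649 = 3.734 V.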